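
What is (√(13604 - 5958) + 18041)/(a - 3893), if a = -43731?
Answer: -18041/47624 - √7646/47624 ≈ -0.38066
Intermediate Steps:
(√(13604 - 5958) + 18041)/(a - 3893) = (√(13604 - 5958) + 18041)/(-43731 - 3893) = (√7646 + 18041)/(-47624) = (18041 + √7646)*(-1/47624) = -18041/47624 - √7646/47624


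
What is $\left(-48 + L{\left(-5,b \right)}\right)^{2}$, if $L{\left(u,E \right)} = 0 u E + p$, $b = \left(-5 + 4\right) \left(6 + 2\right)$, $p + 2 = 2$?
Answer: $2304$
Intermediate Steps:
$p = 0$ ($p = -2 + 2 = 0$)
$b = -8$ ($b = \left(-1\right) 8 = -8$)
$L{\left(u,E \right)} = 0$ ($L{\left(u,E \right)} = 0 u E + 0 = 0 E + 0 = 0 + 0 = 0$)
$\left(-48 + L{\left(-5,b \right)}\right)^{2} = \left(-48 + 0\right)^{2} = \left(-48\right)^{2} = 2304$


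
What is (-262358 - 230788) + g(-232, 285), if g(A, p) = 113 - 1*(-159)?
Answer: -492874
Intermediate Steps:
g(A, p) = 272 (g(A, p) = 113 + 159 = 272)
(-262358 - 230788) + g(-232, 285) = (-262358 - 230788) + 272 = -493146 + 272 = -492874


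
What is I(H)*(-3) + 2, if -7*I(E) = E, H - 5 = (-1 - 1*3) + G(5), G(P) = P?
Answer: 32/7 ≈ 4.5714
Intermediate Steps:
H = 6 (H = 5 + ((-1 - 1*3) + 5) = 5 + ((-1 - 3) + 5) = 5 + (-4 + 5) = 5 + 1 = 6)
I(E) = -E/7
I(H)*(-3) + 2 = -⅐*6*(-3) + 2 = -6/7*(-3) + 2 = 18/7 + 2 = 32/7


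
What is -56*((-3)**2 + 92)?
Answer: -5656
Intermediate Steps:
-56*((-3)**2 + 92) = -56*(9 + 92) = -56*101 = -5656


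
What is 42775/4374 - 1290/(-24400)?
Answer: 52467623/5336280 ≈ 9.8322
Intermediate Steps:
42775/4374 - 1290/(-24400) = 42775*(1/4374) - 1290*(-1/24400) = 42775/4374 + 129/2440 = 52467623/5336280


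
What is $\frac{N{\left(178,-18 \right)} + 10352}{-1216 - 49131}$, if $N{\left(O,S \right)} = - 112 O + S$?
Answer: $\frac{9602}{50347} \approx 0.19072$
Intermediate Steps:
$N{\left(O,S \right)} = S - 112 O$
$\frac{N{\left(178,-18 \right)} + 10352}{-1216 - 49131} = \frac{\left(-18 - 19936\right) + 10352}{-1216 - 49131} = \frac{\left(-18 - 19936\right) + 10352}{-50347} = \left(-19954 + 10352\right) \left(- \frac{1}{50347}\right) = \left(-9602\right) \left(- \frac{1}{50347}\right) = \frac{9602}{50347}$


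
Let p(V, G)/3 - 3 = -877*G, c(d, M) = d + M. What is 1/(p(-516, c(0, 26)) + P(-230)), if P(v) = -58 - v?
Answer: -1/68225 ≈ -1.4657e-5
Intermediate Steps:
c(d, M) = M + d
p(V, G) = 9 - 2631*G (p(V, G) = 9 + 3*(-877*G) = 9 - 2631*G)
1/(p(-516, c(0, 26)) + P(-230)) = 1/((9 - 2631*(26 + 0)) + (-58 - 1*(-230))) = 1/((9 - 2631*26) + (-58 + 230)) = 1/((9 - 68406) + 172) = 1/(-68397 + 172) = 1/(-68225) = -1/68225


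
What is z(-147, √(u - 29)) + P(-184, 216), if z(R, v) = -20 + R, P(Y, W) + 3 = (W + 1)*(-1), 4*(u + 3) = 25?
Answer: -387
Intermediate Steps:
u = 13/4 (u = -3 + (¼)*25 = -3 + 25/4 = 13/4 ≈ 3.2500)
P(Y, W) = -4 - W (P(Y, W) = -3 + (W + 1)*(-1) = -3 + (1 + W)*(-1) = -3 + (-1 - W) = -4 - W)
z(-147, √(u - 29)) + P(-184, 216) = (-20 - 147) + (-4 - 1*216) = -167 + (-4 - 216) = -167 - 220 = -387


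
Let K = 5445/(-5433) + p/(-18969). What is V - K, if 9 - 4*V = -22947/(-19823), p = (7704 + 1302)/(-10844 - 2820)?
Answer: 4594704503760407/1550810992691408 ≈ 2.9628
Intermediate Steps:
p = -4503/6832 (p = 9006/(-13664) = 9006*(-1/13664) = -4503/6832 ≈ -0.65910)
V = 38865/19823 (V = 9/4 - (-22947)/(4*(-19823)) = 9/4 - (-22947)*(-1)/(4*19823) = 9/4 - ¼*22947/19823 = 9/4 - 22947/79292 = 38865/19823 ≈ 1.9606)
K = -78402987529/78232910896 (K = 5445/(-5433) - 4503/6832/(-18969) = 5445*(-1/5433) - 4503/6832*(-1/18969) = -1815/1811 + 1501/43198736 = -78402987529/78232910896 ≈ -1.0022)
V - K = 38865/19823 - 1*(-78402987529/78232910896) = 38865/19823 + 78402987529/78232910896 = 4594704503760407/1550810992691408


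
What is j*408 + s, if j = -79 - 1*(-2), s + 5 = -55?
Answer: -31476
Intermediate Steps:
s = -60 (s = -5 - 55 = -60)
j = -77 (j = -79 + 2 = -77)
j*408 + s = -77*408 - 60 = -31416 - 60 = -31476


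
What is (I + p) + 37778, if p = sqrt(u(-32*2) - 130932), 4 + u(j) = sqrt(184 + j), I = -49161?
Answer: -11383 + I*sqrt(130936 - 2*sqrt(30)) ≈ -11383.0 + 361.84*I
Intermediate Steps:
u(j) = -4 + sqrt(184 + j)
p = sqrt(-130936 + 2*sqrt(30)) (p = sqrt((-4 + sqrt(184 - 32*2)) - 130932) = sqrt((-4 + sqrt(184 - 64)) - 130932) = sqrt((-4 + sqrt(120)) - 130932) = sqrt((-4 + 2*sqrt(30)) - 130932) = sqrt(-130936 + 2*sqrt(30)) ≈ 361.84*I)
(I + p) + 37778 = (-49161 + sqrt(-130936 + 2*sqrt(30))) + 37778 = -11383 + sqrt(-130936 + 2*sqrt(30))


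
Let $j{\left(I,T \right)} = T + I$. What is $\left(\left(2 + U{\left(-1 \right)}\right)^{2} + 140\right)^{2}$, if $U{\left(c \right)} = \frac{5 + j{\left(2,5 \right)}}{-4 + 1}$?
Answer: $20736$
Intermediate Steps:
$j{\left(I,T \right)} = I + T$
$U{\left(c \right)} = -4$ ($U{\left(c \right)} = \frac{5 + \left(2 + 5\right)}{-4 + 1} = \frac{5 + 7}{-3} = 12 \left(- \frac{1}{3}\right) = -4$)
$\left(\left(2 + U{\left(-1 \right)}\right)^{2} + 140\right)^{2} = \left(\left(2 - 4\right)^{2} + 140\right)^{2} = \left(\left(-2\right)^{2} + 140\right)^{2} = \left(4 + 140\right)^{2} = 144^{2} = 20736$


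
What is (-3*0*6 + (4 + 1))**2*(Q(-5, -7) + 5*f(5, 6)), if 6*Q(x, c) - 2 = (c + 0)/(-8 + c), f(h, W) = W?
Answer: 13685/18 ≈ 760.28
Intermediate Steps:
Q(x, c) = 1/3 + c/(6*(-8 + c)) (Q(x, c) = 1/3 + ((c + 0)/(-8 + c))/6 = 1/3 + (c/(-8 + c))/6 = 1/3 + c/(6*(-8 + c)))
(-3*0*6 + (4 + 1))**2*(Q(-5, -7) + 5*f(5, 6)) = (-3*0*6 + (4 + 1))**2*((-16 + 3*(-7))/(6*(-8 - 7)) + 5*6) = (0*6 + 5)**2*((1/6)*(-16 - 21)/(-15) + 30) = (0 + 5)**2*((1/6)*(-1/15)*(-37) + 30) = 5**2*(37/90 + 30) = 25*(2737/90) = 13685/18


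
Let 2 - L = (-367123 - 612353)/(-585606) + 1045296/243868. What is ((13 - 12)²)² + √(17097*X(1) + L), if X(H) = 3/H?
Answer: 1 + 5*√72638324928098032000611/5950440167 ≈ 227.47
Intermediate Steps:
L = -23557222272/5950440167 (L = 2 - ((-367123 - 612353)/(-585606) + 1045296/243868) = 2 - (-979476*(-1/585606) + 1045296*(1/243868)) = 2 - (163246/97601 + 261324/60967) = 2 - 1*35458102606/5950440167 = 2 - 35458102606/5950440167 = -23557222272/5950440167 ≈ -3.9589)
((13 - 12)²)² + √(17097*X(1) + L) = ((13 - 12)²)² + √(17097*(3/1) - 23557222272/5950440167) = (1²)² + √(17097*(3*1) - 23557222272/5950440167) = 1² + √(17097*3 - 23557222272/5950440167) = 1 + √(51291 - 23557222272/5950440167) = 1 + √(305180469383325/5950440167) = 1 + 5*√72638324928098032000611/5950440167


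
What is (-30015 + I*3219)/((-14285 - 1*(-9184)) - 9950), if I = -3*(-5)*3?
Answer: -1320/173 ≈ -7.6301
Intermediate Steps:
I = 45 (I = 15*3 = 45)
(-30015 + I*3219)/((-14285 - 1*(-9184)) - 9950) = (-30015 + 45*3219)/((-14285 - 1*(-9184)) - 9950) = (-30015 + 144855)/((-14285 + 9184) - 9950) = 114840/(-5101 - 9950) = 114840/(-15051) = 114840*(-1/15051) = -1320/173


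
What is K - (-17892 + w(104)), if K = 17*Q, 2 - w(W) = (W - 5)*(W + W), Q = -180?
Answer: 35422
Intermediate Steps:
w(W) = 2 - 2*W*(-5 + W) (w(W) = 2 - (W - 5)*(W + W) = 2 - (-5 + W)*2*W = 2 - 2*W*(-5 + W))
K = -3060 (K = 17*(-180) = -3060)
K - (-17892 + w(104)) = -3060 - (-17892 + (2 - 2*104**2 + 10*104)) = -3060 - (-17892 + (2 - 2*10816 + 1040)) = -3060 - (-17892 + (2 - 21632 + 1040)) = -3060 - (-17892 - 20590) = -3060 - 1*(-38482) = -3060 + 38482 = 35422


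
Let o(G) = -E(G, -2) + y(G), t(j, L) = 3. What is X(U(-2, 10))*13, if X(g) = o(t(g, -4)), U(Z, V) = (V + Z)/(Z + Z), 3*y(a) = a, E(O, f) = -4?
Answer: 65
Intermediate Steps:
y(a) = a/3
U(Z, V) = (V + Z)/(2*Z) (U(Z, V) = (V + Z)/((2*Z)) = (V + Z)*(1/(2*Z)) = (V + Z)/(2*Z))
o(G) = 4 + G/3 (o(G) = -1*(-4) + G/3 = 4 + G/3)
X(g) = 5 (X(g) = 4 + (⅓)*3 = 4 + 1 = 5)
X(U(-2, 10))*13 = 5*13 = 65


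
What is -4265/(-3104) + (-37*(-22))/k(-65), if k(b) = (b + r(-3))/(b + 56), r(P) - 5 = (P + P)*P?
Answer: 3819839/21728 ≈ 175.80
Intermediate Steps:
r(P) = 5 + 2*P² (r(P) = 5 + (P + P)*P = 5 + (2*P)*P = 5 + 2*P²)
k(b) = (23 + b)/(56 + b) (k(b) = (b + (5 + 2*(-3)²))/(b + 56) = (b + (5 + 2*9))/(56 + b) = (b + (5 + 18))/(56 + b) = (b + 23)/(56 + b) = (23 + b)/(56 + b))
-4265/(-3104) + (-37*(-22))/k(-65) = -4265/(-3104) + (-37*(-22))/(((23 - 65)/(56 - 65))) = -4265*(-1/3104) + 814/((-42/(-9))) = 4265/3104 + 814/((-⅑*(-42))) = 4265/3104 + 814/(14/3) = 4265/3104 + 814*(3/14) = 4265/3104 + 1221/7 = 3819839/21728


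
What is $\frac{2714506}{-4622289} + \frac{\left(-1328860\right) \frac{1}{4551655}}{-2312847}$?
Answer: $- \frac{1905090863767006178}{3244009199603738391} \approx -0.58726$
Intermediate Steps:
$\frac{2714506}{-4622289} + \frac{\left(-1328860\right) \frac{1}{4551655}}{-2312847} = 2714506 \left(- \frac{1}{4622289}\right) + \left(-1328860\right) \frac{1}{4551655} \left(- \frac{1}{2312847}\right) = - \frac{2714506}{4622289} - - \frac{265772}{2105456322357} = - \frac{2714506}{4622289} + \frac{265772}{2105456322357} = - \frac{1905090863767006178}{3244009199603738391}$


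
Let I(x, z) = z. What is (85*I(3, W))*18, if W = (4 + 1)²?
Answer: 38250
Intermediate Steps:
W = 25 (W = 5² = 25)
(85*I(3, W))*18 = (85*25)*18 = 2125*18 = 38250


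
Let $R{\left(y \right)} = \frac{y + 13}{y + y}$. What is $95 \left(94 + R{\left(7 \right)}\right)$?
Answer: $\frac{63460}{7} \approx 9065.7$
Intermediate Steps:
$R{\left(y \right)} = \frac{13 + y}{2 y}$
$95 \left(94 + R{\left(7 \right)}\right) = 95 \left(94 + \frac{13 + 7}{2 \cdot 7}\right) = 95 \left(94 + \frac{1}{2} \cdot \frac{1}{7} \cdot 20\right) = 95 \left(94 + \frac{10}{7}\right) = 95 \cdot \frac{668}{7} = \frac{63460}{7}$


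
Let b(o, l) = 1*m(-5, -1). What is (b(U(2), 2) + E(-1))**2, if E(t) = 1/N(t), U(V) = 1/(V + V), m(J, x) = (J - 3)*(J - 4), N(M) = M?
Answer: 5041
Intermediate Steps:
m(J, x) = (-4 + J)*(-3 + J) (m(J, x) = (-3 + J)*(-4 + J) = (-4 + J)*(-3 + J))
U(V) = 1/(2*V)
E(t) = 1/t
b(o, l) = 72 (b(o, l) = 1*(12 + (-5)**2 - 7*(-5)) = 1*(12 + 25 + 35) = 1*72 = 72)
(b(U(2), 2) + E(-1))**2 = (72 + 1/(-1))**2 = (72 - 1)**2 = 71**2 = 5041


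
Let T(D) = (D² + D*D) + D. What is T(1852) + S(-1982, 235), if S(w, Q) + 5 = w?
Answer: 6859673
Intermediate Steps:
S(w, Q) = -5 + w
T(D) = D + 2*D² (T(D) = (D² + D²) + D = 2*D² + D = D + 2*D²)
T(1852) + S(-1982, 235) = 1852*(1 + 2*1852) + (-5 - 1982) = 1852*(1 + 3704) - 1987 = 1852*3705 - 1987 = 6861660 - 1987 = 6859673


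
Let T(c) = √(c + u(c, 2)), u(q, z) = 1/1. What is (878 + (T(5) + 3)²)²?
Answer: 797665 + 10716*√6 ≈ 8.2391e+5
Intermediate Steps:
u(q, z) = 1
T(c) = √(1 + c) (T(c) = √(c + 1) = √(1 + c))
(878 + (T(5) + 3)²)² = (878 + (√(1 + 5) + 3)²)² = (878 + (√6 + 3)²)² = (878 + (3 + √6)²)²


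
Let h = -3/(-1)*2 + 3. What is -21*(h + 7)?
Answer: -336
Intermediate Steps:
h = 9 (h = -3*(-1)*2 + 3 = 3*2 + 3 = 6 + 3 = 9)
-21*(h + 7) = -21*(9 + 7) = -21*16 = -336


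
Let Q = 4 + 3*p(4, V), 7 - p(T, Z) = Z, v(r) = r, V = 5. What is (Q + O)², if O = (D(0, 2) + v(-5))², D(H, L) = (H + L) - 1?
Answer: 676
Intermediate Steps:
p(T, Z) = 7 - Z
D(H, L) = -1 + H + L
Q = 10 (Q = 4 + 3*(7 - 1*5) = 4 + 3*(7 - 5) = 4 + 3*2 = 4 + 6 = 10)
O = 16 (O = ((-1 + 0 + 2) - 5)² = (1 - 5)² = (-4)² = 16)
(Q + O)² = (10 + 16)² = 26² = 676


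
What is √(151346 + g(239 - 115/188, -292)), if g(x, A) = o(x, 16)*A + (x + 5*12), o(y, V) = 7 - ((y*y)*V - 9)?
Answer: 5*√93892032127/94 ≈ 16299.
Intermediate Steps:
o(y, V) = 16 - V*y² (o(y, V) = 7 - (y²*V - 9) = 7 - (V*y² - 9) = 7 - (-9 + V*y²) = 7 + (9 - V*y²) = 16 - V*y²)
g(x, A) = 60 + x + A*(16 - 16*x²) (g(x, A) = (16 - 1*16*x²)*A + (x + 5*12) = (16 - 16*x²)*A + (x + 60) = A*(16 - 16*x²) + (60 + x) = 60 + x + A*(16 - 16*x²))
√(151346 + g(239 - 115/188, -292)) = √(151346 + (60 + (239 - 115/188) - 16*(-292)*(-1 + (239 - 115/188)²))) = √(151346 + (60 + 44817/188 - 16*(-292)*(-1 + (44817/188)²))) = √(151346 + (60 + 44817/188 - 16*(-292)*(-1 + 2008563489/35344))) = √(151346 + (60 + 44817/188 - 16*(-292)*2008528145/35344)) = √(151346 + (60 + 44817/188 + 586490218340/2209)) = √(151346 + 2345963509919/8836) = √(2347300803175/8836) = 5*√93892032127/94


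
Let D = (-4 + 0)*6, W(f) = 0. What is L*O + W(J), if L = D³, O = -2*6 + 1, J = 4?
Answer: 152064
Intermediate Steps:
O = -11 (O = -12 + 1 = -11)
D = -24 (D = -4*6 = -24)
L = -13824 (L = (-24)³ = -13824)
L*O + W(J) = -13824*(-11) + 0 = 152064 + 0 = 152064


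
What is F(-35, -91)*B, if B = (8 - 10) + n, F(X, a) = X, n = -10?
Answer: 420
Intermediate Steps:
B = -12 (B = (8 - 10) - 10 = -2 - 10 = -12)
F(-35, -91)*B = -35*(-12) = 420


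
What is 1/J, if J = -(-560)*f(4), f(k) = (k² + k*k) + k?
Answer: 1/20160 ≈ 4.9603e-5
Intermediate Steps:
f(k) = k + 2*k² (f(k) = (k² + k²) + k = 2*k² + k = k + 2*k²)
J = 20160 (J = -(-560)*4*(1 + 2*4) = -(-560)*4*(1 + 8) = -(-560)*4*9 = -(-560)*36 = -1*(-20160) = 20160)
1/J = 1/20160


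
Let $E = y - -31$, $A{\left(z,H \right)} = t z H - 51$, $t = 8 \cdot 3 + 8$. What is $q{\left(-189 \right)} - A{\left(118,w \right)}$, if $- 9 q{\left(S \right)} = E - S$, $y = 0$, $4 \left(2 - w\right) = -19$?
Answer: $- \frac{229153}{9} \approx -25461.0$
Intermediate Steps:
$w = \frac{27}{4}$ ($w = 2 - - \frac{19}{4} = 2 + \frac{19}{4} = \frac{27}{4} \approx 6.75$)
$t = 32$ ($t = 24 + 8 = 32$)
$A{\left(z,H \right)} = -51 + 32 H z$ ($A{\left(z,H \right)} = 32 z H - 51 = 32 H z - 51 = -51 + 32 H z$)
$E = 31$ ($E = 0 - -31 = 0 + 31 = 31$)
$q{\left(S \right)} = - \frac{31}{9} + \frac{S}{9}$ ($q{\left(S \right)} = - \frac{31 - S}{9} = - \frac{31}{9} + \frac{S}{9}$)
$q{\left(-189 \right)} - A{\left(118,w \right)} = \left(- \frac{31}{9} + \frac{1}{9} \left(-189\right)\right) - \left(-51 + 32 \cdot \frac{27}{4} \cdot 118\right) = \left(- \frac{31}{9} - 21\right) - \left(-51 + 25488\right) = - \frac{220}{9} - 25437 = - \frac{229153}{9}$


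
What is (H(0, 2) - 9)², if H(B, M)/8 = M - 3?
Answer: 289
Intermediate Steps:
H(B, M) = -24 + 8*M (H(B, M) = 8*(M - 3) = 8*(-3 + M) = -24 + 8*M)
(H(0, 2) - 9)² = ((-24 + 8*2) - 9)² = ((-24 + 16) - 9)² = (-8 - 9)² = (-17)² = 289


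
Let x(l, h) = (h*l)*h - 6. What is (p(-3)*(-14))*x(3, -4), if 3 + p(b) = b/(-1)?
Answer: 0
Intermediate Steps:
p(b) = -3 - b (p(b) = -3 + b/(-1) = -3 + b*(-1) = -3 - b)
x(l, h) = -6 + l*h² (x(l, h) = l*h² - 6 = -6 + l*h²)
(p(-3)*(-14))*x(3, -4) = ((-3 - 1*(-3))*(-14))*(-6 + 3*(-4)²) = ((-3 + 3)*(-14))*(-6 + 3*16) = (0*(-14))*(-6 + 48) = 0*42 = 0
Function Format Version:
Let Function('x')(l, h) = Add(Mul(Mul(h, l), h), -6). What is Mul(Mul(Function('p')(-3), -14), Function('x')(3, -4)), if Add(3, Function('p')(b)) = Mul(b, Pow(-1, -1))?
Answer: 0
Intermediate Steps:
Function('p')(b) = Add(-3, Mul(-1, b)) (Function('p')(b) = Add(-3, Mul(b, Pow(-1, -1))) = Add(-3, Mul(b, -1)) = Add(-3, Mul(-1, b)))
Function('x')(l, h) = Add(-6, Mul(l, Pow(h, 2))) (Function('x')(l, h) = Add(Mul(l, Pow(h, 2)), -6) = Add(-6, Mul(l, Pow(h, 2))))
Mul(Mul(Function('p')(-3), -14), Function('x')(3, -4)) = Mul(Mul(Add(-3, Mul(-1, -3)), -14), Add(-6, Mul(3, Pow(-4, 2)))) = Mul(Mul(Add(-3, 3), -14), Add(-6, Mul(3, 16))) = Mul(Mul(0, -14), Add(-6, 48)) = Mul(0, 42) = 0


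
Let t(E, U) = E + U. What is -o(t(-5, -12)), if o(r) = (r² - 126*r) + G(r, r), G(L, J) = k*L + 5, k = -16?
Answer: -2708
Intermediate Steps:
G(L, J) = 5 - 16*L (G(L, J) = -16*L + 5 = 5 - 16*L)
o(r) = 5 + r² - 142*r (o(r) = (r² - 126*r) + (5 - 16*r) = 5 + r² - 142*r)
-o(t(-5, -12)) = -(5 + (-5 - 12)² - 142*(-5 - 12)) = -(5 + (-17)² - 142*(-17)) = -(5 + 289 + 2414) = -1*2708 = -2708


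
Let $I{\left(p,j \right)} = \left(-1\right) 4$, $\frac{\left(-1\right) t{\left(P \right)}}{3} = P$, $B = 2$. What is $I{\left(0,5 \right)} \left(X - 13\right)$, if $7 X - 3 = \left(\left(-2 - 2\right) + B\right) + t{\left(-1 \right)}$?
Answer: $\frac{348}{7} \approx 49.714$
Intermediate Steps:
$t{\left(P \right)} = - 3 P$
$I{\left(p,j \right)} = -4$
$X = \frac{4}{7}$ ($X = \frac{3}{7} + \frac{\left(\left(-2 - 2\right) + 2\right) - -3}{7} = \frac{3}{7} + \frac{\left(-4 + 2\right) + 3}{7} = \frac{3}{7} + \frac{-2 + 3}{7} = \frac{3}{7} + \frac{1}{7} \cdot 1 = \frac{3}{7} + \frac{1}{7} = \frac{4}{7} \approx 0.57143$)
$I{\left(0,5 \right)} \left(X - 13\right) = - 4 \left(\frac{4}{7} - 13\right) = \left(-4\right) \left(- \frac{87}{7}\right) = \frac{348}{7}$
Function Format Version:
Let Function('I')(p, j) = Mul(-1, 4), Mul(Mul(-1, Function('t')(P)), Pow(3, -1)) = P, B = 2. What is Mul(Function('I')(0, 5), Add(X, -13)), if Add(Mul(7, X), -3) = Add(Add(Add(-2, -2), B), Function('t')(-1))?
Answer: Rational(348, 7) ≈ 49.714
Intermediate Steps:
Function('t')(P) = Mul(-3, P)
Function('I')(p, j) = -4
X = Rational(4, 7) (X = Add(Rational(3, 7), Mul(Rational(1, 7), Add(Add(Add(-2, -2), 2), Mul(-3, -1)))) = Add(Rational(3, 7), Mul(Rational(1, 7), Add(Add(-4, 2), 3))) = Add(Rational(3, 7), Mul(Rational(1, 7), Add(-2, 3))) = Add(Rational(3, 7), Mul(Rational(1, 7), 1)) = Add(Rational(3, 7), Rational(1, 7)) = Rational(4, 7) ≈ 0.57143)
Mul(Function('I')(0, 5), Add(X, -13)) = Mul(-4, Add(Rational(4, 7), -13)) = Mul(-4, Rational(-87, 7)) = Rational(348, 7)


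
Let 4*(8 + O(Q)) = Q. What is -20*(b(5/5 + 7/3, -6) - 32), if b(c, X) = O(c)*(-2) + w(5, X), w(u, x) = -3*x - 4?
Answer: 220/3 ≈ 73.333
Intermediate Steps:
w(u, x) = -4 - 3*x
O(Q) = -8 + Q/4
b(c, X) = 12 - 3*X - c/2 (b(c, X) = (-8 + c/4)*(-2) + (-4 - 3*X) = (16 - c/2) + (-4 - 3*X) = 12 - 3*X - c/2)
-20*(b(5/5 + 7/3, -6) - 32) = -20*((12 - 3*(-6) - (5/5 + 7/3)/2) - 32) = -20*((12 + 18 - (5*(1/5) + 7*(1/3))/2) - 32) = -20*((12 + 18 - (1 + 7/3)/2) - 32) = -20*((12 + 18 - 1/2*10/3) - 32) = -20*((12 + 18 - 5/3) - 32) = -20*(85/3 - 32) = -20*(-11/3) = 220/3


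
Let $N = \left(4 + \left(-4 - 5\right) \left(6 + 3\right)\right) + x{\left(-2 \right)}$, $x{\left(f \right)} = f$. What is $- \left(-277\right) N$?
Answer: $-21883$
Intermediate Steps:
$N = -79$ ($N = \left(4 + \left(-4 - 5\right) \left(6 + 3\right)\right) - 2 = \left(4 - 81\right) - 2 = -77 - 2 = -79$)
$- \left(-277\right) N = - \left(-277\right) \left(-79\right) = \left(-1\right) 21883 = -21883$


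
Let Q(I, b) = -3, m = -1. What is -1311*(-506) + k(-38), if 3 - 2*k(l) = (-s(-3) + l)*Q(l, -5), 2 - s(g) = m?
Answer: 663306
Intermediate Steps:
s(g) = 3 (s(g) = 2 - 1*(-1) = 2 + 1 = 3)
k(l) = -3 + 3*l/2 (k(l) = 3/2 - (-1*3 + l)*(-3)/2 = 3/2 - (-3 + l)*(-3)/2 = 3/2 - (9 - 3*l)/2 = 3/2 + (-9/2 + 3*l/2) = -3 + 3*l/2)
-1311*(-506) + k(-38) = -1311*(-506) + (-3 + (3/2)*(-38)) = 663366 + (-3 - 57) = 663366 - 60 = 663306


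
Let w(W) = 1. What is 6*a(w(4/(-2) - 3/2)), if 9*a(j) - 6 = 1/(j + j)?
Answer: 13/3 ≈ 4.3333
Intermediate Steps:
a(j) = 2/3 + 1/(18*j) (a(j) = 2/3 + 1/(9*(j + j)) = 2/3 + 1/(9*((2*j))) = 2/3 + (1/(2*j))/9 = 2/3 + 1/(18*j))
6*a(w(4/(-2) - 3/2)) = 6*((1/18)*(1 + 12*1)/1) = 6*((1/18)*1*(1 + 12)) = 6*((1/18)*1*13) = 6*(13/18) = 13/3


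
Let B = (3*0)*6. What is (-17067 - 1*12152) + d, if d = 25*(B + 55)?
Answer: -27844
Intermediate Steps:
B = 0 (B = 0*6 = 0)
d = 1375 (d = 25*(0 + 55) = 25*55 = 1375)
(-17067 - 1*12152) + d = (-17067 - 1*12152) + 1375 = (-17067 - 12152) + 1375 = -29219 + 1375 = -27844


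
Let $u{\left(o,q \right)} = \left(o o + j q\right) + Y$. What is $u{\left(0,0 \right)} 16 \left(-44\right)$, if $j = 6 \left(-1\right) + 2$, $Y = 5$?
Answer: $-3520$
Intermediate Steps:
$j = -4$ ($j = -6 + 2 = -4$)
$u{\left(o,q \right)} = 5 + o^{2} - 4 q$ ($u{\left(o,q \right)} = \left(o o - 4 q\right) + 5 = \left(o^{2} - 4 q\right) + 5 = 5 + o^{2} - 4 q$)
$u{\left(0,0 \right)} 16 \left(-44\right) = \left(5 + 0^{2} - 0\right) 16 \left(-44\right) = \left(5 + 0 + 0\right) 16 \left(-44\right) = 5 \cdot 16 \left(-44\right) = 80 \left(-44\right) = -3520$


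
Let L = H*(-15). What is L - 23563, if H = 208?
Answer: -26683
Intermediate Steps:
L = -3120 (L = 208*(-15) = -3120)
L - 23563 = -3120 - 23563 = -26683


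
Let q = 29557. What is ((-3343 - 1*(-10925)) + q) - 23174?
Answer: 13965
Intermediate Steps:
((-3343 - 1*(-10925)) + q) - 23174 = ((-3343 - 1*(-10925)) + 29557) - 23174 = ((-3343 + 10925) + 29557) - 23174 = (7582 + 29557) - 23174 = 37139 - 23174 = 13965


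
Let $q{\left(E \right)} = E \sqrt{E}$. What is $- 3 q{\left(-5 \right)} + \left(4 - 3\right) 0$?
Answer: $15 i \sqrt{5} \approx 33.541 i$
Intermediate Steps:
$q{\left(E \right)} = E^{\frac{3}{2}}$
$- 3 q{\left(-5 \right)} + \left(4 - 3\right) 0 = - 3 \left(-5\right)^{\frac{3}{2}} + \left(4 - 3\right) 0 = - 3 \left(- 5 i \sqrt{5}\right) + 1 \cdot 0 = 15 i \sqrt{5} + 0 = 15 i \sqrt{5}$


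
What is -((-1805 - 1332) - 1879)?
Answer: 5016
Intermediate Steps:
-((-1805 - 1332) - 1879) = -(-3137 - 1879) = -1*(-5016) = 5016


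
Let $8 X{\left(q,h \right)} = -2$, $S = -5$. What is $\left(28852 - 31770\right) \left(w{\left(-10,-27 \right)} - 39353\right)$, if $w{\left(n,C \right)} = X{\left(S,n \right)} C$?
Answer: $\frac{229624715}{2} \approx 1.1481 \cdot 10^{8}$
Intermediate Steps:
$X{\left(q,h \right)} = - \frac{1}{4}$ ($X{\left(q,h \right)} = \frac{1}{8} \left(-2\right) = - \frac{1}{4}$)
$w{\left(n,C \right)} = - \frac{C}{4}$
$\left(28852 - 31770\right) \left(w{\left(-10,-27 \right)} - 39353\right) = \left(28852 - 31770\right) \left(\left(- \frac{1}{4}\right) \left(-27\right) - 39353\right) = - 2918 \left(\frac{27}{4} - 39353\right) = \left(-2918\right) \left(- \frac{157385}{4}\right) = \frac{229624715}{2}$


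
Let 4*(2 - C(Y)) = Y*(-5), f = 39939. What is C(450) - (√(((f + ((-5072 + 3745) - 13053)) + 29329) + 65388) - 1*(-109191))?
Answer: -217253/2 - 6*√3341 ≈ -1.0897e+5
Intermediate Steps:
C(Y) = 2 + 5*Y/4 (C(Y) = 2 - Y*(-5)/4 = 2 - (-5)*Y/4 = 2 + 5*Y/4)
C(450) - (√(((f + ((-5072 + 3745) - 13053)) + 29329) + 65388) - 1*(-109191)) = (2 + (5/4)*450) - (√(((39939 + ((-5072 + 3745) - 13053)) + 29329) + 65388) - 1*(-109191)) = (2 + 1125/2) - (√(((39939 + (-1327 - 13053)) + 29329) + 65388) + 109191) = 1129/2 - (√(((39939 - 14380) + 29329) + 65388) + 109191) = 1129/2 - (√((25559 + 29329) + 65388) + 109191) = 1129/2 - (√(54888 + 65388) + 109191) = 1129/2 - (√120276 + 109191) = 1129/2 - (6*√3341 + 109191) = 1129/2 - (109191 + 6*√3341) = 1129/2 + (-109191 - 6*√3341) = -217253/2 - 6*√3341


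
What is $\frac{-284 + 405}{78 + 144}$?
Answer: $\frac{121}{222} \approx 0.54504$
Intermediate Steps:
$\frac{-284 + 405}{78 + 144} = \frac{121}{222}$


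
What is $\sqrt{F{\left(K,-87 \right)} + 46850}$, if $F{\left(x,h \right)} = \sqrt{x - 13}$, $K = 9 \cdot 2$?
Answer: $\sqrt{46850 + \sqrt{5}} \approx 216.45$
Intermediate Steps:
$K = 18$
$F{\left(x,h \right)} = \sqrt{-13 + x}$
$\sqrt{F{\left(K,-87 \right)} + 46850} = \sqrt{\sqrt{-13 + 18} + 46850} = \sqrt{\sqrt{5} + 46850} = \sqrt{46850 + \sqrt{5}}$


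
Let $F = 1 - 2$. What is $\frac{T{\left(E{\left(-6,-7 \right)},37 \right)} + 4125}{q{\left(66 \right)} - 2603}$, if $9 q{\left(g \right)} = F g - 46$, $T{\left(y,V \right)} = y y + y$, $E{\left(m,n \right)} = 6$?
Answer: $- \frac{37503}{23539} \approx -1.5932$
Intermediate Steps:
$F = -1$
$T{\left(y,V \right)} = y + y^{2}$ ($T{\left(y,V \right)} = y^{2} + y = y + y^{2}$)
$q{\left(g \right)} = - \frac{46}{9} - \frac{g}{9}$ ($q{\left(g \right)} = \frac{- g - 46}{9} = \frac{-46 - g}{9} = - \frac{46}{9} - \frac{g}{9}$)
$\frac{T{\left(E{\left(-6,-7 \right)},37 \right)} + 4125}{q{\left(66 \right)} - 2603} = \frac{6 \left(1 + 6\right) + 4125}{\left(- \frac{46}{9} - \frac{22}{3}\right) - 2603} = \frac{6 \cdot 7 + 4125}{\left(- \frac{46}{9} - \frac{22}{3}\right) - 2603} = \frac{42 + 4125}{- \frac{112}{9} - 2603} = \frac{4167}{- \frac{23539}{9}} = 4167 \left(- \frac{9}{23539}\right) = - \frac{37503}{23539}$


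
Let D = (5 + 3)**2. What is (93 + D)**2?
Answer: 24649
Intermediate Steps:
D = 64 (D = 8**2 = 64)
(93 + D)**2 = (93 + 64)**2 = 157**2 = 24649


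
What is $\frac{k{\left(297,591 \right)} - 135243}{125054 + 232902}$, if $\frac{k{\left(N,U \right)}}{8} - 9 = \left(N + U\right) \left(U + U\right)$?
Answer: $\frac{8261757}{357956} \approx 23.08$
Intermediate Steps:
$k{\left(N,U \right)} = 72 + 16 U \left(N + U\right)$ ($k{\left(N,U \right)} = 72 + 8 \left(N + U\right) \left(U + U\right) = 72 + 8 \left(N + U\right) 2 U = 72 + 8 \cdot 2 U \left(N + U\right) = 72 + 16 U \left(N + U\right)$)
$\frac{k{\left(297,591 \right)} - 135243}{125054 + 232902} = \frac{\left(72 + 16 \cdot 591^{2} + 16 \cdot 297 \cdot 591\right) - 135243}{125054 + 232902} = \frac{\left(72 + 16 \cdot 349281 + 2808432\right) - 135243}{357956} = \left(\left(72 + 5588496 + 2808432\right) - 135243\right) \frac{1}{357956} = \left(8397000 - 135243\right) \frac{1}{357956} = 8261757 \cdot \frac{1}{357956} = \frac{8261757}{357956}$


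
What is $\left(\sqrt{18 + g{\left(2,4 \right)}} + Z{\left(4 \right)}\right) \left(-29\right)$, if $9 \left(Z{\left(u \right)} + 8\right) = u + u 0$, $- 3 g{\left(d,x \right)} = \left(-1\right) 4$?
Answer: $\frac{1972}{9} - \frac{29 \sqrt{174}}{3} \approx 91.599$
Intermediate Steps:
$g{\left(d,x \right)} = \frac{4}{3}$ ($g{\left(d,x \right)} = - \frac{\left(-1\right) 4}{3} = \left(- \frac{1}{3}\right) \left(-4\right) = \frac{4}{3}$)
$Z{\left(u \right)} = -8 + \frac{u}{9}$ ($Z{\left(u \right)} = -8 + \frac{u + u 0}{9} = -8 + \frac{u + 0}{9} = -8 + \frac{u}{9}$)
$\left(\sqrt{18 + g{\left(2,4 \right)}} + Z{\left(4 \right)}\right) \left(-29\right) = \left(\sqrt{18 + \frac{4}{3}} + \left(-8 + \frac{1}{9} \cdot 4\right)\right) \left(-29\right) = \left(\sqrt{\frac{58}{3}} + \left(-8 + \frac{4}{9}\right)\right) \left(-29\right) = \left(\frac{\sqrt{174}}{3} - \frac{68}{9}\right) \left(-29\right) = \left(- \frac{68}{9} + \frac{\sqrt{174}}{3}\right) \left(-29\right) = \frac{1972}{9} - \frac{29 \sqrt{174}}{3}$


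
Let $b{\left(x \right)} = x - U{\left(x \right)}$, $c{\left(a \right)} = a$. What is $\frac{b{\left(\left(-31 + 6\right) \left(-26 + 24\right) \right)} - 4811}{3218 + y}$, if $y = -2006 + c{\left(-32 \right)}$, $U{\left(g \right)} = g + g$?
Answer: $- \frac{4861}{1180} \approx -4.1195$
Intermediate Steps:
$U{\left(g \right)} = 2 g$
$b{\left(x \right)} = - x$ ($b{\left(x \right)} = x - 2 x = - x$)
$y = -2038$ ($y = -2006 - 32 = -2038$)
$\frac{b{\left(\left(-31 + 6\right) \left(-26 + 24\right) \right)} - 4811}{3218 + y} = \frac{- \left(-31 + 6\right) \left(-26 + 24\right) - 4811}{3218 - 2038} = \frac{- \left(-25\right) \left(-2\right) - 4811}{1180} = \left(\left(-1\right) 50 - 4811\right) \frac{1}{1180} = \left(-50 - 4811\right) \frac{1}{1180} = \left(-4861\right) \frac{1}{1180} = - \frac{4861}{1180}$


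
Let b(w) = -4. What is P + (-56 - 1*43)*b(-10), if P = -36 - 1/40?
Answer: 14399/40 ≈ 359.98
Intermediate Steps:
P = -1441/40 (P = -36 - 1*1/40 = -36 - 1/40 = -1441/40 ≈ -36.025)
P + (-56 - 1*43)*b(-10) = -1441/40 + (-56 - 1*43)*(-4) = -1441/40 + (-56 - 43)*(-4) = -1441/40 - 99*(-4) = -1441/40 + 396 = 14399/40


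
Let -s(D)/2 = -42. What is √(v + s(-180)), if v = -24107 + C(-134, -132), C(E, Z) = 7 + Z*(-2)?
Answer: 2*I*√5938 ≈ 154.12*I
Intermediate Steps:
s(D) = 84 (s(D) = -2*(-42) = 84)
C(E, Z) = 7 - 2*Z
v = -23836 (v = -24107 + (7 - 2*(-132)) = -24107 + (7 + 264) = -24107 + 271 = -23836)
√(v + s(-180)) = √(-23836 + 84) = √(-23752) = 2*I*√5938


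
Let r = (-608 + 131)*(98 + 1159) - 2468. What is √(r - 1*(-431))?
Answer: I*√601626 ≈ 775.65*I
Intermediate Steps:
r = -602057 (r = -477*1257 - 2468 = -599589 - 2468 = -602057)
√(r - 1*(-431)) = √(-602057 - 1*(-431)) = √(-602057 + 431) = √(-601626) = I*√601626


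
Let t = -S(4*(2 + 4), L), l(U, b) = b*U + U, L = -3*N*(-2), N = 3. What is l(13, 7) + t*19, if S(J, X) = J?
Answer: -352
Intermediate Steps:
L = 18 (L = -3*3*(-2) = -9*(-2) = 18)
l(U, b) = U + U*b (l(U, b) = U*b + U = U + U*b)
t = -24 (t = -4*(2 + 4) = -4*6 = -1*24 = -24)
l(13, 7) + t*19 = 13*(1 + 7) - 24*19 = 13*8 - 456 = 104 - 456 = -352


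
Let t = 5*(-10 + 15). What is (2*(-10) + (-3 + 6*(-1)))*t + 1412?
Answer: 687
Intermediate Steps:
t = 25 (t = 5*5 = 25)
(2*(-10) + (-3 + 6*(-1)))*t + 1412 = (2*(-10) + (-3 + 6*(-1)))*25 + 1412 = (-20 + (-3 - 6))*25 + 1412 = (-20 - 9)*25 + 1412 = -29*25 + 1412 = -725 + 1412 = 687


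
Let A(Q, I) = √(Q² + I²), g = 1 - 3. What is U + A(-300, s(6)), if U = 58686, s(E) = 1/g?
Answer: 58686 + √360001/2 ≈ 58986.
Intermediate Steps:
g = -2
s(E) = -½ (s(E) = 1/(-2) = -½)
A(Q, I) = √(I² + Q²)
U + A(-300, s(6)) = 58686 + √((-½)² + (-300)²) = 58686 + √(¼ + 90000) = 58686 + √(360001/4) = 58686 + √360001/2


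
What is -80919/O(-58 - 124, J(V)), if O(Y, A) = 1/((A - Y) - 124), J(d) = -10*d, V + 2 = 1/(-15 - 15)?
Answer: -6338655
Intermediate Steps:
V = -61/30 (V = -2 + 1/(-15 - 15) = -2 + 1/(-30) = -2 - 1/30 = -61/30 ≈ -2.0333)
O(Y, A) = 1/(-124 + A - Y)
-80919/O(-58 - 124, J(V)) = -(-8388603 - 80919*(-58 - 124)) = -80919/(1/(-124 + 61/3 - 1*(-182))) = -80919/(1/(-124 + 61/3 + 182)) = -80919/(1/(235/3)) = -80919/3/235 = -80919*235/3 = -6338655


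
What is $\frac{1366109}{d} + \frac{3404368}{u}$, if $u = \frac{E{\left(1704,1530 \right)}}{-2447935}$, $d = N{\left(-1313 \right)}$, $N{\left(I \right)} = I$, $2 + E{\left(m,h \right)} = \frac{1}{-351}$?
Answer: $\frac{3840680884450034413}{923039} \approx 4.1609 \cdot 10^{12}$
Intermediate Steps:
$E{\left(m,h \right)} = - \frac{703}{351}$ ($E{\left(m,h \right)} = -2 + \frac{1}{-351} = -2 - \frac{1}{351} = - \frac{703}{351}$)
$d = -1313$
$u = \frac{703}{859225185}$ ($u = - \frac{703}{351 \left(-2447935\right)} = \left(- \frac{703}{351}\right) \left(- \frac{1}{2447935}\right) = \frac{703}{859225185} \approx 8.1818 \cdot 10^{-7}$)
$\frac{1366109}{d} + \frac{3404368}{u} = \frac{1366109}{-1313} + \frac{3404368}{\frac{703}{859225185}} = 1366109 \left(- \frac{1}{1313}\right) + 3404368 \cdot \frac{859225185}{703} = - \frac{1366109}{1313} + \frac{2925118724608080}{703} = \frac{3840680884450034413}{923039}$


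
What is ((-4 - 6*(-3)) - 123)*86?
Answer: -9374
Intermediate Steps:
((-4 - 6*(-3)) - 123)*86 = ((-4 + 18) - 123)*86 = (14 - 123)*86 = -109*86 = -9374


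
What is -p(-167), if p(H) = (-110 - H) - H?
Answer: -224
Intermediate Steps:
p(H) = -110 - 2*H
-p(-167) = -(-110 - 2*(-167)) = -(-110 + 334) = -1*224 = -224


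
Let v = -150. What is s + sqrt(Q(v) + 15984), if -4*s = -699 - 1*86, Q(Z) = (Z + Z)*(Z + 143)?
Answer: 785/4 + 2*sqrt(4521) ≈ 330.73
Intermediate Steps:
Q(Z) = 2*Z*(143 + Z) (Q(Z) = (2*Z)*(143 + Z) = 2*Z*(143 + Z))
s = 785/4 (s = -(-699 - 1*86)/4 = -(-699 - 86)/4 = -1/4*(-785) = 785/4 ≈ 196.25)
s + sqrt(Q(v) + 15984) = 785/4 + sqrt(2*(-150)*(143 - 150) + 15984) = 785/4 + sqrt(2*(-150)*(-7) + 15984) = 785/4 + sqrt(2100 + 15984) = 785/4 + sqrt(18084) = 785/4 + 2*sqrt(4521)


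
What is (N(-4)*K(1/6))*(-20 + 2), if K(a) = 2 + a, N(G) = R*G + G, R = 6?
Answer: 1092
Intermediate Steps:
N(G) = 7*G (N(G) = 6*G + G = 7*G)
(N(-4)*K(1/6))*(-20 + 2) = ((7*(-4))*(2 + 1/6))*(-20 + 2) = -28*(2 + ⅙)*(-18) = -28*13/6*(-18) = -182/3*(-18) = 1092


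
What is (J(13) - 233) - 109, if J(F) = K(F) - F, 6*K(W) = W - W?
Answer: -355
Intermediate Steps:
K(W) = 0 (K(W) = (W - W)/6 = (⅙)*0 = 0)
J(F) = -F (J(F) = 0 - F = -F)
(J(13) - 233) - 109 = (-1*13 - 233) - 109 = (-13 - 233) - 109 = -246 - 109 = -355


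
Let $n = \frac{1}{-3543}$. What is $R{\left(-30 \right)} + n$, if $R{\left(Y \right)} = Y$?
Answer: $- \frac{106291}{3543} \approx -30.0$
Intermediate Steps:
$n = - \frac{1}{3543} \approx -0.00028225$
$R{\left(-30 \right)} + n = -30 - \frac{1}{3543} = - \frac{106291}{3543}$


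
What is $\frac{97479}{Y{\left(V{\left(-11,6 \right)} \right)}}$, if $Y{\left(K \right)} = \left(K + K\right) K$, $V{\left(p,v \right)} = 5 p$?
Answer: $\frac{97479}{6050} \approx 16.112$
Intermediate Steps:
$Y{\left(K \right)} = 2 K^{2}$ ($Y{\left(K \right)} = 2 K K = 2 K^{2}$)
$\frac{97479}{Y{\left(V{\left(-11,6 \right)} \right)}} = \frac{97479}{2 \left(5 \left(-11\right)\right)^{2}} = \frac{97479}{2 \left(-55\right)^{2}} = \frac{97479}{2 \cdot 3025} = \frac{97479}{6050}$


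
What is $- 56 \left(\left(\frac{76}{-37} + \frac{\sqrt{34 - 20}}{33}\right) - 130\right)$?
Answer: $\frac{273616}{37} - \frac{56 \sqrt{14}}{33} \approx 7388.7$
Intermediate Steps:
$- 56 \left(\left(\frac{76}{-37} + \frac{\sqrt{34 - 20}}{33}\right) - 130\right) = - 56 \left(\left(76 \left(- \frac{1}{37}\right) + \sqrt{14} \cdot \frac{1}{33}\right) - 130\right) = - 56 \left(\left(- \frac{76}{37} + \frac{\sqrt{14}}{33}\right) - 130\right) = - 56 \left(- \frac{4886}{37} + \frac{\sqrt{14}}{33}\right) = \frac{273616}{37} - \frac{56 \sqrt{14}}{33}$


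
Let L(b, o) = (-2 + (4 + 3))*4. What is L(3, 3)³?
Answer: 8000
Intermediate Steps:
L(b, o) = 20 (L(b, o) = (-2 + 7)*4 = 5*4 = 20)
L(3, 3)³ = 20³ = 8000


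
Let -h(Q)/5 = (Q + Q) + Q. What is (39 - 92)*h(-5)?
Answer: -3975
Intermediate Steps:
h(Q) = -15*Q (h(Q) = -5*((Q + Q) + Q) = -5*(2*Q + Q) = -15*Q)
(39 - 92)*h(-5) = (39 - 92)*(-15*(-5)) = -53*75 = -3975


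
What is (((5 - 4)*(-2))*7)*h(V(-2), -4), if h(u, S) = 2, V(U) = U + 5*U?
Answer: -28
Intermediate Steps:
V(U) = 6*U
(((5 - 4)*(-2))*7)*h(V(-2), -4) = (((5 - 4)*(-2))*7)*2 = ((1*(-2))*7)*2 = -2*7*2 = -14*2 = -28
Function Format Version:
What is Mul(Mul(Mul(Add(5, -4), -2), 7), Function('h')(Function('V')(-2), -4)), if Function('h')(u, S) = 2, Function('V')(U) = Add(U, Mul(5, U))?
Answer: -28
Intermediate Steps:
Function('V')(U) = Mul(6, U)
Mul(Mul(Mul(Add(5, -4), -2), 7), Function('h')(Function('V')(-2), -4)) = Mul(Mul(Mul(Add(5, -4), -2), 7), 2) = Mul(Mul(Mul(1, -2), 7), 2) = Mul(Mul(-2, 7), 2) = Mul(-14, 2) = -28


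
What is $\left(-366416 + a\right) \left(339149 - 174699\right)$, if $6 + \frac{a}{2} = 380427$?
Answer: $64863355700$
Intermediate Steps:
$a = 760842$ ($a = -12 + 2 \cdot 380427 = -12 + 760854 = 760842$)
$\left(-366416 + a\right) \left(339149 - 174699\right) = \left(-366416 + 760842\right) \left(339149 - 174699\right) = 394426 \cdot 164450 = 64863355700$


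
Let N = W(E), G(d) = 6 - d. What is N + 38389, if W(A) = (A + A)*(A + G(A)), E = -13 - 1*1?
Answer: 38221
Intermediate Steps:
E = -14 (E = -13 - 1 = -14)
W(A) = 12*A (W(A) = (A + A)*(A + (6 - A)) = (2*A)*6 = 12*A)
N = -168 (N = 12*(-14) = -168)
N + 38389 = -168 + 38389 = 38221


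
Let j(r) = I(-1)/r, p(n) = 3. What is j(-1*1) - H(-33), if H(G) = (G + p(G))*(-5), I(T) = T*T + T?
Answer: -150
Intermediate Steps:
I(T) = T + T² (I(T) = T² + T = T + T²)
H(G) = -15 - 5*G (H(G) = (G + 3)*(-5) = (3 + G)*(-5) = -15 - 5*G)
j(r) = 0 (j(r) = (-(1 - 1))/r = (-1*0)/r = 0/r = 0)
j(-1*1) - H(-33) = 0 - (-15 - 5*(-33)) = 0 - (-15 + 165) = 0 - 1*150 = 0 - 150 = -150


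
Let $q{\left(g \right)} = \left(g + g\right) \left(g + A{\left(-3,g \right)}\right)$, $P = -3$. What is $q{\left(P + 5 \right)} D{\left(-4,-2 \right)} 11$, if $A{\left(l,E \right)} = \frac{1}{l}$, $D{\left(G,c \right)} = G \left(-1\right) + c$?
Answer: $\frac{440}{3} \approx 146.67$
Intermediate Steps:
$D{\left(G,c \right)} = c - G$ ($D{\left(G,c \right)} = - G + c = c - G$)
$q{\left(g \right)} = 2 g \left(- \frac{1}{3} + g\right)$ ($q{\left(g \right)} = \left(g + g\right) \left(g + \frac{1}{-3}\right) = 2 g \left(g - \frac{1}{3}\right) = 2 g \left(- \frac{1}{3} + g\right)$)
$q{\left(P + 5 \right)} D{\left(-4,-2 \right)} 11 = \frac{2 \left(-3 + 5\right) \left(-1 + 3 \left(-3 + 5\right)\right)}{3} \left(-2 - -4\right) 11 = \frac{2}{3} \cdot 2 \left(-1 + 3 \cdot 2\right) \left(-2 + 4\right) 11 = \frac{2}{3} \cdot 2 \left(-1 + 6\right) 2 \cdot 11 = \frac{2}{3} \cdot 2 \cdot 5 \cdot 2 \cdot 11 = \frac{20}{3} \cdot 2 \cdot 11 = \frac{40}{3} \cdot 11 = \frac{440}{3}$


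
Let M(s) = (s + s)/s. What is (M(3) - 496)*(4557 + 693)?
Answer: -2593500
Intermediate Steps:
M(s) = 2 (M(s) = (2*s)/s = 2)
(M(3) - 496)*(4557 + 693) = (2 - 496)*(4557 + 693) = -494*5250 = -2593500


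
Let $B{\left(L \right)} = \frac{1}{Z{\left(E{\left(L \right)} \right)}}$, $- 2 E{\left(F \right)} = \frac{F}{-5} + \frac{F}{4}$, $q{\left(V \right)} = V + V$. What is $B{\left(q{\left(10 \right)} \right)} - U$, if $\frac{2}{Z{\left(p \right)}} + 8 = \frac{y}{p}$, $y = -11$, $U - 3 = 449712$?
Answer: $-449708$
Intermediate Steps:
$U = 449715$ ($U = 3 + 449712 = 449715$)
$q{\left(V \right)} = 2 V$
$E{\left(F \right)} = - \frac{F}{40}$ ($E{\left(F \right)} = - \frac{\frac{F}{-5} + \frac{F}{4}}{2} = - \frac{F \left(- \frac{1}{5}\right) + F \frac{1}{4}}{2} = - \frac{- \frac{F}{5} + \frac{F}{4}}{2} = - \frac{\frac{1}{20} F}{2} = - \frac{F}{40}$)
$Z{\left(p \right)} = \frac{2}{-8 - \frac{11}{p}}$
$B{\left(L \right)} = \frac{20 \left(11 - \frac{L}{5}\right)}{L}$ ($B{\left(L \right)} = \frac{1}{\left(-2\right) \left(- \frac{L}{40}\right) \frac{1}{11 + 8 \left(- \frac{L}{40}\right)}} = \frac{1}{\left(-2\right) \left(- \frac{L}{40}\right) \frac{1}{11 - \frac{L}{5}}} = \frac{1}{\frac{1}{20} L \frac{1}{11 - \frac{L}{5}}} = \frac{20 \left(11 - \frac{L}{5}\right)}{L}$)
$B{\left(q{\left(10 \right)} \right)} - U = \left(-4 + \frac{220}{2 \cdot 10}\right) - 449715 = \left(-4 + \frac{220}{20}\right) - 449715 = \left(-4 + 220 \cdot \frac{1}{20}\right) - 449715 = \left(-4 + 11\right) - 449715 = 7 - 449715 = -449708$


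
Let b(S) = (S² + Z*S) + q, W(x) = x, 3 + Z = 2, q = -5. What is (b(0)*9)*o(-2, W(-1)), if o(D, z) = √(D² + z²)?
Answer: -45*√5 ≈ -100.62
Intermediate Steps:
Z = -1 (Z = -3 + 2 = -1)
b(S) = -5 + S² - S (b(S) = (S² - S) - 5 = -5 + S² - S)
(b(0)*9)*o(-2, W(-1)) = ((-5 + 0² - 1*0)*9)*√((-2)² + (-1)²) = ((-5 + 0 + 0)*9)*√(4 + 1) = (-5*9)*√5 = -45*√5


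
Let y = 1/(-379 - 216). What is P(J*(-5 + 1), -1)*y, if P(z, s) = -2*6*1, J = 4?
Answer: 12/595 ≈ 0.020168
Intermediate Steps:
y = -1/595 (y = 1/(-595) = -1/595 ≈ -0.0016807)
P(z, s) = -12 (P(z, s) = -12*1 = -12)
P(J*(-5 + 1), -1)*y = -12*(-1/595) = 12/595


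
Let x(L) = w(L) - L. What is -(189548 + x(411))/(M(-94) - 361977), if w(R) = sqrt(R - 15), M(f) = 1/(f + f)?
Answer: 35557756/68051677 + 1128*sqrt(11)/68051677 ≈ 0.52257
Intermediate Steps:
M(f) = 1/(2*f)
w(R) = sqrt(-15 + R)
x(L) = sqrt(-15 + L) - L
-(189548 + x(411))/(M(-94) - 361977) = -(189548 + (sqrt(-15 + 411) - 1*411))/((1/2)/(-94) - 361977) = -(189548 + (sqrt(396) - 411))/((1/2)*(-1/94) - 361977) = -(189548 + (6*sqrt(11) - 411))/(-1/188 - 361977) = -(189548 + (-411 + 6*sqrt(11)))/(-68051677/188) = -(189137 + 6*sqrt(11))*(-188)/68051677 = -(-35557756/68051677 - 1128*sqrt(11)/68051677) = 35557756/68051677 + 1128*sqrt(11)/68051677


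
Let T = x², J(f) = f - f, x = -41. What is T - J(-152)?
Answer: 1681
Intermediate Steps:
J(f) = 0
T = 1681 (T = (-41)² = 1681)
T - J(-152) = 1681 - 1*0 = 1681 + 0 = 1681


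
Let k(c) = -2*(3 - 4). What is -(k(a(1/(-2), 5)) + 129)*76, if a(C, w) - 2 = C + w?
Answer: -9956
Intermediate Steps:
a(C, w) = 2 + C + w (a(C, w) = 2 + (C + w) = 2 + C + w)
k(c) = 2 (k(c) = -2*(-1) = 2)
-(k(a(1/(-2), 5)) + 129)*76 = -(2 + 129)*76 = -131*76 = -1*9956 = -9956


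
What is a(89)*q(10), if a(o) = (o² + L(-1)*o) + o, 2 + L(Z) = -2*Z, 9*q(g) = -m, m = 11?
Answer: -9790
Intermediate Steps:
q(g) = -11/9 (q(g) = (-1*11)/9 = (⅑)*(-11) = -11/9)
L(Z) = -2 - 2*Z
a(o) = o + o² (a(o) = (o² + (-2 - 2*(-1))*o) + o = (o² + (-2 + 2)*o) + o = (o² + 0*o) + o = (o² + 0) + o = o² + o = o + o²)
a(89)*q(10) = (89*(1 + 89))*(-11/9) = (89*90)*(-11/9) = 8010*(-11/9) = -9790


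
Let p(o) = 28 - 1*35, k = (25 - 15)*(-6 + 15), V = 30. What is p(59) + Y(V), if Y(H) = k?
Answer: 83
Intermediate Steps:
k = 90 (k = 10*9 = 90)
Y(H) = 90
p(o) = -7 (p(o) = 28 - 35 = -7)
p(59) + Y(V) = -7 + 90 = 83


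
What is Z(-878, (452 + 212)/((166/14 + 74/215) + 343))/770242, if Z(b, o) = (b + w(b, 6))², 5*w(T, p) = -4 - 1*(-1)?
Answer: 19298449/19256050 ≈ 1.0022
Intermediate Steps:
w(T, p) = -⅗ (w(T, p) = (-4 - 1*(-1))/5 = (-4 + 1)/5 = (⅕)*(-3) = -⅗)
Z(b, o) = (-⅗ + b)² (Z(b, o) = (b - ⅗)² = (-⅗ + b)²)
Z(-878, (452 + 212)/((166/14 + 74/215) + 343))/770242 = ((-3 + 5*(-878))²/25)/770242 = ((-3 - 4390)²/25)*(1/770242) = ((1/25)*(-4393)²)*(1/770242) = ((1/25)*19298449)*(1/770242) = (19298449/25)*(1/770242) = 19298449/19256050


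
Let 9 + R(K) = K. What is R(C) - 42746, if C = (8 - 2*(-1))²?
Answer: -42655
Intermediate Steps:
C = 100 (C = (8 + 2)² = 10² = 100)
R(K) = -9 + K
R(C) - 42746 = (-9 + 100) - 42746 = 91 - 42746 = -42655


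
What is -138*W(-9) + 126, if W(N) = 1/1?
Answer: -12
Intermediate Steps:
W(N) = 1
-138*W(-9) + 126 = -138*1 + 126 = -138 + 126 = -12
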